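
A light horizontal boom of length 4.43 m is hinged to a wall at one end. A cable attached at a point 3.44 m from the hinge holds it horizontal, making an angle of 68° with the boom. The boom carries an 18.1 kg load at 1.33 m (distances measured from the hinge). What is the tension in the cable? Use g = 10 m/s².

Take moments about the hinge.
Load: 18.1 × 10 = 181 N down at 1.33 m → arm 1.33 m, τ = 181 × 1.33 = 240.7 N·m clockwise.
Total clockwise load moment = 240.7 N·m.
The cable tension T acts at 3.44 m; only its component perpendicular to the boom, T sinθ, produces torque. sin 68° = 0.9272.
Balancing moments: T × 3.44 × 0.9272 = 240.7, giving T = 240.7 / 3.19 = 75.5 N.

T ≈ 75.5 N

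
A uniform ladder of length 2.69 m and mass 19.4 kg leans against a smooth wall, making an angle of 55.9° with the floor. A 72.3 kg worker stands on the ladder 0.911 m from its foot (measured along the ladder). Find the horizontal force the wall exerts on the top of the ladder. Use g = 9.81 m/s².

Taking torques about the foot of the ladder:
Ladder weight 19.4×9.81 = 190.3 N acts at 1.345 m along the ladder; its horizontal arm is 1.345·cos55.9° = 0.7541 m → τ = 143.5 N·m clockwise.
Worker: 72.3×9.81 = 709.3 N at 0.911 m → arm 0.5107 m → τ = 362.2 N·m clockwise.
Wall normal N acts horizontally at the top; its moment arm is the height L sinθ = 2.69·sin55.9° = 2.227 m, counterclockwise.
Balancing moments: N × 2.227 = 505.7, giving N = 227 N.

N_wall ≈ 227 N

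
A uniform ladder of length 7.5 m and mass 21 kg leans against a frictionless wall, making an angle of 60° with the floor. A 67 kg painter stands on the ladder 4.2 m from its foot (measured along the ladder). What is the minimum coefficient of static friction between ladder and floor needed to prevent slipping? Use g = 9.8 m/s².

μ_min ≈ 0.315

Take moments about the foot of the ladder.
Ladder weight 21×9.8 = 205.8 N acts at 3.75 m along the ladder; its horizontal arm is 3.75·cos60° = 1.875 m → τ = 385.9 N·m clockwise.
Painter: 67×9.8 = 656.6 N at 4.2 m → arm 2.1 m → τ = 1379 N·m clockwise.
Wall normal N acts horizontally at the top; its moment arm is the height L sinθ = 7.5·sin60° = 6.495 m, counterclockwise.
Στ = 0 ⇒ N × 6.495 = 1765 ⇒ N = 271.7 N.
ΣFx = 0 ⇒ f = N_wall = 271.7 N. ΣFy = 0 ⇒ N_floor = 862.4 N.
μ_min = f / N_floor = 271.7 / 862.4 = 0.315.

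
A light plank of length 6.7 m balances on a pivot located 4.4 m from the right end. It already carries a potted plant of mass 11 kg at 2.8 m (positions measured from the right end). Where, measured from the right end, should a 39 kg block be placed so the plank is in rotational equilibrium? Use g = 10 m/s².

x ≈ 4.85 m from the right end

About the pivot (at 4.4 m from the right end):
Potted plant: 11 × 10 = 110 N down at 2.8 m → arm 1.6 m, τ = 110 × 1.6 = 176 N·m clockwise.
Net moment of existing loads = 176 N·m clockwise.
The block weighs 39 × 10 = 390 N and must supply an equal counterclockwise moment, so its lever arm about the pivot is 176 / 390 = 0.451 m.
That puts it at 4.4 + 0.451 = 4.85 m from the right end.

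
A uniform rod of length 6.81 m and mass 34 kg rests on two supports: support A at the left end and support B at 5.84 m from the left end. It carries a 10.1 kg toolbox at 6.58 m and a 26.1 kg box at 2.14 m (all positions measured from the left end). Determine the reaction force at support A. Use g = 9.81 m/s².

About support B:
Beam weight: 34 × 9.81 = 333.5 N down at 3.405 m → arm 2.435 m, τ = 333.5 × 2.435 = 812.1 N·m counterclockwise.
Toolbox: 10.1 × 9.81 = 99.08 N down at 6.58 m → arm 0.74 m, τ = 99.08 × 0.74 = 73.32 N·m clockwise.
Box: 26.1 × 9.81 = 256 N down at 2.14 m → arm 3.7 m, τ = 256 × 3.7 = 947.2 N·m counterclockwise.
Net load moment about support B = 1686 N·m counterclockwise.
Reaction R at support A is upward at 0 m, arm 5.84 m → moment R × 5.84 clockwise.
Setting net torque to zero: R × 5.84 = 1686 → R = 289 N.

R_A ≈ 289 N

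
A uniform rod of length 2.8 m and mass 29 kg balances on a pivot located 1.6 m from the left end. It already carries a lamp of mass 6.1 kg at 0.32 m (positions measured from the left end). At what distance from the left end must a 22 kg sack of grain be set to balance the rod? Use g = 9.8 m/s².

x ≈ 2.22 m from the left end

Sum moments about the pivot (at 1.6 m from the left end) (the support reaction has zero arm there).
Beam weight: 29 × 9.8 = 284.2 N down at 1.4 m → arm 0.2 m, τ = 284.2 × 0.2 = 56.84 N·m counterclockwise.
Lamp: 6.1 × 9.8 = 59.78 N down at 0.32 m → arm 1.28 m, τ = 59.78 × 1.28 = 76.52 N·m counterclockwise.
Net moment of existing loads = 133.4 N·m counterclockwise.
The sack of grain weighs 22 × 9.8 = 215.6 N and must supply an equal clockwise moment, so its lever arm about the pivot is 133.4 / 215.6 = 0.619 m.
That puts it at 1.6 + 0.619 = 2.22 m from the left end.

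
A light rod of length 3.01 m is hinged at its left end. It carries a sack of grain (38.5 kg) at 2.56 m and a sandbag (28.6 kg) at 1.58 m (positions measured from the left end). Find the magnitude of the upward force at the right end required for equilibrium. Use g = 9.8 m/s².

F ≈ 468 N

Take moments about the left end.
Sack of grain: 38.5 × 9.8 = 377.3 N down at 2.56 m → arm 2.56 m, τ = 377.3 × 2.56 = 965.9 N·m clockwise.
Sandbag: 28.6 × 9.8 = 280.3 N down at 1.58 m → arm 1.58 m, τ = 280.3 × 1.58 = 442.9 N·m clockwise.
Net moment of the loads = 1409 N·m clockwise.
The upward force F acts at the right end, arm 3.01 m, giving F × 3.01 counterclockwise.
Setting net torque to zero: F × 3.01 = 1409 → F = 1409 / 3.01 = 468 N.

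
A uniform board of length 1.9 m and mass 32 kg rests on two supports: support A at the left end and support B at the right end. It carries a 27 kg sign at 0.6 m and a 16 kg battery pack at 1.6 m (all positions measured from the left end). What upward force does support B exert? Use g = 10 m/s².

About support A:
Beam weight: 32 × 10 = 320 N down at 0.95 m → arm 0.95 m, τ = 320 × 0.95 = 304 N·m clockwise.
Sign: 27 × 10 = 270 N down at 0.6 m → arm 0.6 m, τ = 270 × 0.6 = 162 N·m clockwise.
Battery pack: 16 × 10 = 160 N down at 1.6 m → arm 1.6 m, τ = 160 × 1.6 = 256 N·m clockwise.
Net load moment about support A = 722 N·m clockwise.
Reaction R at support B is upward at 1.9 m, arm 1.9 m → moment R × 1.9 counterclockwise.
Balancing moments: R × 1.9 = 722, giving R = 380 N.

R_B ≈ 380 N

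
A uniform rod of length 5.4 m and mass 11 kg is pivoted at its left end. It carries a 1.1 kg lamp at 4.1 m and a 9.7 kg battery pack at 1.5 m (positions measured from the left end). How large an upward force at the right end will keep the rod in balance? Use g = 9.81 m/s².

About the left end:
Beam weight: 11 × 9.81 = 107.9 N down at 2.7 m → arm 2.7 m, τ = 107.9 × 2.7 = 291.3 N·m clockwise.
Lamp: 1.1 × 9.81 = 10.79 N down at 4.1 m → arm 4.1 m, τ = 10.79 × 4.1 = 44.24 N·m clockwise.
Battery pack: 9.7 × 9.81 = 95.16 N down at 1.5 m → arm 1.5 m, τ = 95.16 × 1.5 = 142.7 N·m clockwise.
Net moment of the loads = 478.2 N·m clockwise.
The upward force F acts at the right end, arm 5.4 m, giving F × 5.4 counterclockwise.
Setting net torque to zero: F × 5.4 = 478.2 → F = 478.2 / 5.4 = 88.6 N.

F ≈ 88.6 N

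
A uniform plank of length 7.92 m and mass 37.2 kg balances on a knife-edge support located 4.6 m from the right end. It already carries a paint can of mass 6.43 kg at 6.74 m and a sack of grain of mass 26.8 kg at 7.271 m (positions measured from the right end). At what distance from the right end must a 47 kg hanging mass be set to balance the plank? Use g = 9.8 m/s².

x ≈ 3.29 m from the right end

Choose the knife-edge support (at 4.6 m from the right end) as the axis so the support reaction has zero arm there.
Beam weight: 37.2 × 9.8 = 364.6 N down at 3.96 m → arm 0.64 m, τ = 364.6 × 0.64 = 233.3 N·m clockwise.
Paint can: 6.43 × 9.8 = 63.01 N down at 6.74 m → arm 2.14 m, τ = 63.01 × 2.14 = 134.8 N·m counterclockwise.
Sack of grain: 26.8 × 9.8 = 262.6 N down at 7.271 m → arm 2.671 m, τ = 262.6 × 2.671 = 701.4 N·m counterclockwise.
Net moment of existing loads = 602.9 N·m counterclockwise.
The hanging mass weighs 47 × 9.8 = 460.6 N and must supply an equal clockwise moment, so its lever arm about the knife-edge support is 602.9 / 460.6 = 1.31 m.
That puts it at 4.6 − 1.31 = 3.29 m from the right end.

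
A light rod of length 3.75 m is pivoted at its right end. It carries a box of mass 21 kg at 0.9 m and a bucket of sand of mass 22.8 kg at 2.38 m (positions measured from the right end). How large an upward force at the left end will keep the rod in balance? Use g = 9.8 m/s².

F ≈ 191 N

Sum moments about the right end (the unknown pivot reaction has zero arm there).
Box: 21 × 9.8 = 205.8 N down at 0.9 m → arm 0.9 m, τ = 205.8 × 0.9 = 185.2 N·m counterclockwise.
Bucket of sand: 22.8 × 9.8 = 223.4 N down at 2.38 m → arm 2.38 m, τ = 223.4 × 2.38 = 531.7 N·m counterclockwise.
Net moment of the loads = 716.9 N·m counterclockwise.
The upward force F acts at the left end, arm 3.75 m, giving F × 3.75 clockwise.
Setting net torque to zero: F × 3.75 = 716.9 → F = 716.9 / 3.75 = 191 N.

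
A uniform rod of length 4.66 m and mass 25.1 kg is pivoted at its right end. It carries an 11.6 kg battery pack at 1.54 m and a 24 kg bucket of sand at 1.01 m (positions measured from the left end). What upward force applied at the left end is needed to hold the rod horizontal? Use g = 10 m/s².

F ≈ 391 N

About the right end:
Beam weight: 25.1 × 10 = 251 N down at 2.33 m → arm 2.33 m, τ = 251 × 2.33 = 584.8 N·m counterclockwise.
Battery pack: 11.6 × 10 = 116 N down at 1.54 m → arm 3.12 m, τ = 116 × 3.12 = 361.9 N·m counterclockwise.
Bucket of sand: 24 × 10 = 240 N down at 1.01 m → arm 3.65 m, τ = 240 × 3.65 = 876 N·m counterclockwise.
Net moment of the loads = 1823 N·m counterclockwise.
The upward force F acts at the left end, arm 4.66 m, giving F × 4.66 clockwise.
Setting net torque to zero: F × 4.66 = 1823 → F = 1823 / 4.66 = 391 N.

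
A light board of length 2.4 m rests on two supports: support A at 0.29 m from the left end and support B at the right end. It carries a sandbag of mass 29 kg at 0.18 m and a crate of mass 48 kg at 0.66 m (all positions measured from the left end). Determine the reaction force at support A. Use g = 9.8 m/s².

About support B:
Sandbag: 29 × 9.8 = 284.2 N down at 0.18 m → arm 2.22 m, τ = 284.2 × 2.22 = 630.9 N·m counterclockwise.
Crate: 48 × 9.8 = 470.4 N down at 0.66 m → arm 1.74 m, τ = 470.4 × 1.74 = 818.5 N·m counterclockwise.
Net load moment about support B = 1449 N·m counterclockwise.
Reaction R at support A is upward at 0.29 m, arm 2.11 m → moment R × 2.11 clockwise.
For rotational equilibrium, R × 2.11 = 1449, so R = 687 N.

R_A ≈ 687 N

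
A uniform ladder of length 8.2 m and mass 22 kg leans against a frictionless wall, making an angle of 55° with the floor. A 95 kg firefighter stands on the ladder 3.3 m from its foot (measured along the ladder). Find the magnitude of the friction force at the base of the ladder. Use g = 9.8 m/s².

f ≈ 338 N

Choose the foot of the ladder as the axis so the floor normal and friction both act there and drop out.
Ladder weight 22×9.8 = 215.6 N acts at 4.1 m along the ladder; its horizontal arm is 4.1·cos55° = 2.352 m → τ = 507.1 N·m clockwise.
Firefighter: 95×9.8 = 931 N at 3.3 m → arm 1.893 m → τ = 1762 N·m clockwise.
Wall normal N acts horizontally at the top; its moment arm is the height L sinθ = 8.2·sin55° = 6.717 m, counterclockwise.
Στ = 0 ⇒ N × 6.717 = 2269 ⇒ N = 338 N.
ΣFx = 0: friction at the foot balances the wall's push, so f = N_wall = 338 N.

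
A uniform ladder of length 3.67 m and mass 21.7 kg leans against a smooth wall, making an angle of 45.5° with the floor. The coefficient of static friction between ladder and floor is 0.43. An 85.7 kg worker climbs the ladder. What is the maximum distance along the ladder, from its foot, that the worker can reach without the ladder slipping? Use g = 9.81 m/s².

Sum moments about the foot of the ladder (the floor normal and friction both act there and drop out).
Ladder weight 21.7×9.81 = 212.9 N acts at 1.835 m along the ladder; its horizontal arm is 1.835·cos45.5° = 1.286 m → τ = 273.8 N·m clockwise.
Worker weight 85.7×9.81 = 840.7 N at distance d → arm d·cos45.5° → τ = 840.7·d·0.7009 clockwise.
Wall normal N at the top has arm L sinθ = 2.618 m counterclockwise, so Στ = 0 gives N·2.618 = 273.8 + 589.2·d.
ΣFy = 0 ⇒ N_floor = 1054 N, so the maximum friction is μ_s·N_floor = 0.43×1054 = 453.2 N. ΣFx = 0 ⇒ N_wall = f, so at the slipping point N = 453.2 N.
Substituting: 453.2×2.618 = 273.8 + 589.2·d ⇒ d = (1186 − 273.8) / 589.2 = 1.55 m.

d ≈ 1.55 m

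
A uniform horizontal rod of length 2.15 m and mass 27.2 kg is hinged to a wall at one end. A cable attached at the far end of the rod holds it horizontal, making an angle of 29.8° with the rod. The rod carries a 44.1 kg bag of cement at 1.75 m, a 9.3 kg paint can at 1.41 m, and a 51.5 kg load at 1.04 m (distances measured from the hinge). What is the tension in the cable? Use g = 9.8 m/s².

T ≈ 1590 N

About the hinge:
Beam weight: 27.2 × 9.8 = 266.6 N down at 1.075 m → arm 1.075 m, τ = 266.6 × 1.075 = 286.6 N·m clockwise.
Bag of cement: 44.1 × 9.8 = 432.2 N down at 1.75 m → arm 1.75 m, τ = 432.2 × 1.75 = 756.4 N·m clockwise.
Paint can: 9.3 × 9.8 = 91.14 N down at 1.41 m → arm 1.41 m, τ = 91.14 × 1.41 = 128.5 N·m clockwise.
Load: 51.5 × 9.8 = 504.7 N down at 1.04 m → arm 1.04 m, τ = 504.7 × 1.04 = 524.9 N·m clockwise.
Total clockwise load moment = 1696 N·m.
The cable tension T acts at 2.15 m; only its component perpendicular to the rod, T sinθ, produces torque. sin 29.8° = 0.497.
Setting net torque to zero: T × 2.15 × 0.497 = 1696 → T = 1696 / 1.069 = 1590 N.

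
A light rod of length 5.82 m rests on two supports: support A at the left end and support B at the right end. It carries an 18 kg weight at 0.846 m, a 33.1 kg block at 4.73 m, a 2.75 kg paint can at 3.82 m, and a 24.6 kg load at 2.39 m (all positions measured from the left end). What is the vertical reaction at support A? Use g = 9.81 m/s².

R_A ≈ 363 N

Sum moments about support B (its reaction then has zero moment arm).
Weight: 18 × 9.81 = 176.6 N down at 0.846 m → arm 4.974 m, τ = 176.6 × 4.974 = 878.4 N·m counterclockwise.
Block: 33.1 × 9.81 = 324.7 N down at 4.73 m → arm 1.09 m, τ = 324.7 × 1.09 = 353.9 N·m counterclockwise.
Paint can: 2.75 × 9.81 = 26.98 N down at 3.82 m → arm 2 m, τ = 26.98 × 2 = 53.96 N·m counterclockwise.
Load: 24.6 × 9.81 = 241.3 N down at 2.39 m → arm 3.43 m, τ = 241.3 × 3.43 = 827.7 N·m counterclockwise.
Net load moment about support B = 2114 N·m counterclockwise.
Reaction R at support A is upward at 0 m, arm 5.82 m → moment R × 5.82 clockwise.
For rotational equilibrium, R × 5.82 = 2114, so R = 363 N.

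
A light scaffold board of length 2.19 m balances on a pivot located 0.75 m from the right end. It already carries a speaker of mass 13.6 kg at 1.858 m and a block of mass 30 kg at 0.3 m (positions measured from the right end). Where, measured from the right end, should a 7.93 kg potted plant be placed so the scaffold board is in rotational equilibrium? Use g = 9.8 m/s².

x ≈ 0.552 m from the right end

Choose the pivot (at 0.75 m from the right end) as the axis so the support reaction has zero arm there.
Speaker: 13.6 × 9.8 = 133.3 N down at 1.858 m → arm 1.108 m, τ = 133.3 × 1.108 = 147.7 N·m counterclockwise.
Block: 30 × 9.8 = 294 N down at 0.3 m → arm 0.45 m, τ = 294 × 0.45 = 132.3 N·m clockwise.
Net moment of existing loads = 15.4 N·m counterclockwise.
The potted plant weighs 7.93 × 9.8 = 77.71 N and must supply an equal clockwise moment, so its lever arm about the pivot is 15.4 / 77.71 = 0.198 m.
That puts it at 0.75 − 0.198 = 0.552 m from the right end.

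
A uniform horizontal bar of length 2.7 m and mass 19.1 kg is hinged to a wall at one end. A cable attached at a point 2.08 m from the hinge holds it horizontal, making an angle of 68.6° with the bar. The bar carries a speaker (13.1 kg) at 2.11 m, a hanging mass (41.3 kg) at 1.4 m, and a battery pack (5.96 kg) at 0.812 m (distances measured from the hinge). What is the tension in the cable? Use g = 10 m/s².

T ≈ 599 N

Choose the hinge as the axis so the unknown hinge reaction has zero arm there.
Beam weight: 19.1 × 10 = 191 N down at 1.35 m → arm 1.35 m, τ = 191 × 1.35 = 257.9 N·m clockwise.
Speaker: 13.1 × 10 = 131 N down at 2.11 m → arm 2.11 m, τ = 131 × 2.11 = 276.4 N·m clockwise.
Hanging mass: 41.3 × 10 = 413 N down at 1.4 m → arm 1.4 m, τ = 413 × 1.4 = 578.2 N·m clockwise.
Battery pack: 5.96 × 10 = 59.6 N down at 0.812 m → arm 0.812 m, τ = 59.6 × 0.812 = 48.4 N·m clockwise.
Total clockwise load moment = 1161 N·m.
The cable tension T acts at 2.08 m; only its component perpendicular to the bar, T sinθ, produces torque. sin 68.6° = 0.9311.
Setting net torque to zero: T × 2.08 × 0.9311 = 1161 → T = 1161 / 1.937 = 599 N.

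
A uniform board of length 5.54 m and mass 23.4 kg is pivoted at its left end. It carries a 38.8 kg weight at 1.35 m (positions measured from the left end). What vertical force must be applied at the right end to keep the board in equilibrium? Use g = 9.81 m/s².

F ≈ 208 N

About the left end:
Beam weight: 23.4 × 9.81 = 229.6 N down at 2.77 m → arm 2.77 m, τ = 229.6 × 2.77 = 636 N·m clockwise.
Weight: 38.8 × 9.81 = 380.6 N down at 1.35 m → arm 1.35 m, τ = 380.6 × 1.35 = 513.8 N·m clockwise.
Net moment of the loads = 1150 N·m clockwise.
The upward force F acts at the right end, arm 5.54 m, giving F × 5.54 counterclockwise.
Balancing moments: F × 5.54 = 1150, giving F = 1150 / 5.54 = 208 N.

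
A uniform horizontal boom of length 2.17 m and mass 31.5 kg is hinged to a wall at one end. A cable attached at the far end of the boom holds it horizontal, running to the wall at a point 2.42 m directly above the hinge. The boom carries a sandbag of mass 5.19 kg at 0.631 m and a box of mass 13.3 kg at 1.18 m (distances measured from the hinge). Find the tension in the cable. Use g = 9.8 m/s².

T ≈ 322 N

Sum moments about the hinge (the unknown hinge reaction has zero arm there).
Beam weight: 31.5 × 9.8 = 308.7 N down at 1.085 m → arm 1.085 m, τ = 308.7 × 1.085 = 334.9 N·m clockwise.
Sandbag: 5.19 × 9.8 = 50.86 N down at 0.631 m → arm 0.631 m, τ = 50.86 × 0.631 = 32.09 N·m clockwise.
Box: 13.3 × 9.8 = 130.3 N down at 1.18 m → arm 1.18 m, τ = 130.3 × 1.18 = 153.8 N·m clockwise.
Total clockwise load moment = 520.8 N·m.
The cable tension T acts at 2.17 m; only its component perpendicular to the boom, T sinθ, produces torque. sinθ = h/√(h²+d²) = 2.42/√(2.42²+2.17²) = 0.7445.
Setting net torque to zero: T × 2.17 × 0.7445 = 520.8 → T = 520.8 / 1.616 = 322 N.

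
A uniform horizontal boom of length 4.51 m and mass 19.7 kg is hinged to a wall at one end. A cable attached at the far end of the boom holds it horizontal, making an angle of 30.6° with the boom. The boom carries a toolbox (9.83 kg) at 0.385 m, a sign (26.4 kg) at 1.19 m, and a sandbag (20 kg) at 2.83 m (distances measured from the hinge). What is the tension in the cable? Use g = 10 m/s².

T ≈ 593 N

Sum moments about the hinge (the unknown hinge reaction has zero arm there).
Beam weight: 19.7 × 10 = 197 N down at 2.255 m → arm 2.255 m, τ = 197 × 2.255 = 444.2 N·m clockwise.
Toolbox: 9.83 × 10 = 98.3 N down at 0.385 m → arm 0.385 m, τ = 98.3 × 0.385 = 37.85 N·m clockwise.
Sign: 26.4 × 10 = 264 N down at 1.19 m → arm 1.19 m, τ = 264 × 1.19 = 314.2 N·m clockwise.
Sandbag: 20 × 10 = 200 N down at 2.83 m → arm 2.83 m, τ = 200 × 2.83 = 566 N·m clockwise.
Total clockwise load moment = 1362 N·m.
The cable tension T acts at 4.51 m; only its component perpendicular to the boom, T sinθ, produces torque. sin 30.6° = 0.509.
Balancing moments: T × 4.51 × 0.509 = 1362, giving T = 1362 / 2.296 = 593 N.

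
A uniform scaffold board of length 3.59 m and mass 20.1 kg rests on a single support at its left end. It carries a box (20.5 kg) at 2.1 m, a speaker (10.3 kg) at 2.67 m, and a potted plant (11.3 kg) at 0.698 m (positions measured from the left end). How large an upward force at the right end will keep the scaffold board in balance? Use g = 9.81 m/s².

F ≈ 313 N

Taking torques about the left end:
Beam weight: 20.1 × 9.81 = 197.2 N down at 1.795 m → arm 1.795 m, τ = 197.2 × 1.795 = 354 N·m clockwise.
Box: 20.5 × 9.81 = 201.1 N down at 2.1 m → arm 2.1 m, τ = 201.1 × 2.1 = 422.3 N·m clockwise.
Speaker: 10.3 × 9.81 = 101 N down at 2.67 m → arm 2.67 m, τ = 101 × 2.67 = 269.7 N·m clockwise.
Potted plant: 11.3 × 9.81 = 110.9 N down at 0.698 m → arm 0.698 m, τ = 110.9 × 0.698 = 77.41 N·m clockwise.
Net moment of the loads = 1123 N·m clockwise.
The upward force F acts at the right end, arm 3.59 m, giving F × 3.59 counterclockwise.
For rotational equilibrium, F × 3.59 = 1123, so F = 1123 / 3.59 = 313 N.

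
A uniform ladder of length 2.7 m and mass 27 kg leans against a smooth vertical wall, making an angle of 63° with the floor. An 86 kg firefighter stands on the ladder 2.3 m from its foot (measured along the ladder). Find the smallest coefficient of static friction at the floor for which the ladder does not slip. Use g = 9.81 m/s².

μ_min ≈ 0.391

Take moments about the foot of the ladder.
Ladder weight 27×9.81 = 264.9 N acts at 1.35 m along the ladder; its horizontal arm is 1.35·cos63° = 0.6129 m → τ = 162.4 N·m clockwise.
Firefighter: 86×9.81 = 843.7 N at 2.3 m → arm 1.044 m → τ = 880.8 N·m clockwise.
Wall normal N acts horizontally at the top; its moment arm is the height L sinθ = 2.7·sin63° = 2.406 m, counterclockwise.
For rotational equilibrium, N × 2.406 = 1043, so N = 433.5 N.
ΣFx = 0 ⇒ f = N_wall = 433.5 N. ΣFy = 0 ⇒ N_floor = 1109 N.
μ_min = f / N_floor = 433.5 / 1109 = 0.391.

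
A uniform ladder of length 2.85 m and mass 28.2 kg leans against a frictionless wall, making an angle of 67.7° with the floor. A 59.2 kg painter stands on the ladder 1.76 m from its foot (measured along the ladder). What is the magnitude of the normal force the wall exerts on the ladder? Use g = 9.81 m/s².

N_wall ≈ 204 N

About the foot of the ladder:
Ladder weight 28.2×9.81 = 276.6 N acts at 1.425 m along the ladder; its horizontal arm is 1.425·cos67.7° = 0.5407 m → τ = 149.6 N·m clockwise.
Painter: 59.2×9.81 = 580.8 N at 1.76 m → arm 0.6678 m → τ = 387.9 N·m clockwise.
Wall normal N acts horizontally at the top; its moment arm is the height L sinθ = 2.85·sin67.7° = 2.637 m, counterclockwise.
Balancing moments: N × 2.637 = 537.5, giving N = 204 N.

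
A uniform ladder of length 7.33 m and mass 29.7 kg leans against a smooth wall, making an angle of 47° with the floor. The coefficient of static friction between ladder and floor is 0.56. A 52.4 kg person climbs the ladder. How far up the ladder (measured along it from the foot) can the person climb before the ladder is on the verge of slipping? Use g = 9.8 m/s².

d ≈ 4.82 m

About the foot of the ladder:
Ladder weight 29.7×9.8 = 291.1 N acts at 3.665 m along the ladder; its horizontal arm is 3.665·cos47° = 2.5 m → τ = 727.8 N·m clockwise.
Person weight 52.4×9.8 = 513.5 N at distance d → arm d·cos47° → τ = 513.5·d·0.682 clockwise.
Wall normal N at the top has arm L sinθ = 5.361 m counterclockwise, so Στ = 0 gives N·5.361 = 727.8 + 350.2·d.
ΣFy = 0 ⇒ N_floor = 804.6 N, so the maximum friction is μ_s·N_floor = 0.56×804.6 = 450.6 N. ΣFx = 0 ⇒ N_wall = f, so at the slipping point N = 450.6 N.
Substituting: 450.6×5.361 = 727.8 + 350.2·d ⇒ d = (2416 − 727.8) / 350.2 = 4.82 m.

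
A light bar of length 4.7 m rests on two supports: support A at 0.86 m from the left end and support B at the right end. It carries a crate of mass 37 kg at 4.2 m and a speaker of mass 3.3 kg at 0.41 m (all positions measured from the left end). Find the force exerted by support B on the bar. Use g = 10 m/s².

Sum moments about support A (its reaction then has zero moment arm).
Crate: 37 × 10 = 370 N down at 4.2 m → arm 3.34 m, τ = 370 × 3.34 = 1236 N·m clockwise.
Speaker: 3.3 × 10 = 33 N down at 0.41 m → arm 0.45 m, τ = 33 × 0.45 = 14.85 N·m counterclockwise.
Net load moment about support A = 1221 N·m clockwise.
Reaction R at support B is upward at 4.7 m, arm 3.84 m → moment R × 3.84 counterclockwise.
For rotational equilibrium, R × 3.84 = 1221, so R = 318 N.

R_B ≈ 318 N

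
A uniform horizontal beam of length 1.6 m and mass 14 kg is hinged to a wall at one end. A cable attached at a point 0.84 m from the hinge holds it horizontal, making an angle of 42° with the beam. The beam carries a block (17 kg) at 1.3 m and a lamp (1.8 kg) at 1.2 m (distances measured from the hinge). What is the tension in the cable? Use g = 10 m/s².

T ≈ 631 N

Taking torques about the hinge:
Beam weight: 14 × 10 = 140 N down at 0.8 m → arm 0.8 m, τ = 140 × 0.8 = 112 N·m clockwise.
Block: 17 × 10 = 170 N down at 1.3 m → arm 1.3 m, τ = 170 × 1.3 = 221 N·m clockwise.
Lamp: 1.8 × 10 = 18 N down at 1.2 m → arm 1.2 m, τ = 18 × 1.2 = 21.6 N·m clockwise.
Total clockwise load moment = 354.6 N·m.
The cable tension T acts at 0.84 m; only its component perpendicular to the beam, T sinθ, produces torque. sin 42° = 0.6691.
Στ = 0 ⇒ T × 0.84 × 0.6691 = 354.6 ⇒ T = 354.6 / 0.562 = 631 N.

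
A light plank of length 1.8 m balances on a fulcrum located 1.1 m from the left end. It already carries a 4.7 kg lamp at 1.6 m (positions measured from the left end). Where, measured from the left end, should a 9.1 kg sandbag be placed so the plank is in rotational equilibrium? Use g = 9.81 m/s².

x ≈ 0.842 m from the left end

Taking torques about the fulcrum (at 1.1 m from the left end):
Lamp: 4.7 × 9.81 = 46.11 N down at 1.6 m → arm 0.5 m, τ = 46.11 × 0.5 = 23.05 N·m clockwise.
Net moment of existing loads = 23.05 N·m clockwise.
The sandbag weighs 9.1 × 9.81 = 89.27 N and must supply an equal counterclockwise moment, so its lever arm about the fulcrum is 23.05 / 89.27 = 0.258 m.
That puts it at 1.1 − 0.258 = 0.842 m from the left end.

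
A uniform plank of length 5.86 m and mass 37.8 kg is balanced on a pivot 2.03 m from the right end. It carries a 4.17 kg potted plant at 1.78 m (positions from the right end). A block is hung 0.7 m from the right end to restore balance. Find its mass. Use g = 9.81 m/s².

m ≈ 24.8 kg

Sum moments about the pivot (at 2.03 m from the right end) (the support reaction has zero arm there).
Beam weight: 37.8 × 9.81 = 370.8 N down at 2.93 m → arm 0.9 m, τ = 370.8 × 0.9 = 333.7 N·m counterclockwise.
Potted plant: 4.17 × 9.81 = 40.91 N down at 1.78 m → arm 0.25 m, τ = 40.91 × 0.25 = 10.23 N·m clockwise.
Net moment of known loads = 323.5 N·m counterclockwise.
An unknown mass m at 0.7 m has arm 1.33 m; its moment is m·g·1.33 clockwise.
Setting net torque to zero: m × 9.81 × 1.33 = 323.5 → m = 323.5 / (9.81 × 1.33) = 24.8 kg.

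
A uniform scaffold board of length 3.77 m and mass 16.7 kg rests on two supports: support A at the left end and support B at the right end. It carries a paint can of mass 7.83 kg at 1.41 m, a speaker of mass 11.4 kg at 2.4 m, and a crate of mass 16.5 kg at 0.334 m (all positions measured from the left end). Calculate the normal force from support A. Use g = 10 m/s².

Taking torques about support B:
Beam weight: 16.7 × 10 = 167 N down at 1.885 m → arm 1.885 m, τ = 167 × 1.885 = 314.8 N·m counterclockwise.
Paint can: 7.83 × 10 = 78.3 N down at 1.41 m → arm 2.36 m, τ = 78.3 × 2.36 = 184.8 N·m counterclockwise.
Speaker: 11.4 × 10 = 114 N down at 2.4 m → arm 1.37 m, τ = 114 × 1.37 = 156.2 N·m counterclockwise.
Crate: 16.5 × 10 = 165 N down at 0.334 m → arm 3.436 m, τ = 165 × 3.436 = 566.9 N·m counterclockwise.
Net load moment about support B = 1223 N·m counterclockwise.
Reaction R at support A is upward at 0 m, arm 3.77 m → moment R × 3.77 clockwise.
Balancing moments: R × 3.77 = 1223, giving R = 324 N.

R_A ≈ 324 N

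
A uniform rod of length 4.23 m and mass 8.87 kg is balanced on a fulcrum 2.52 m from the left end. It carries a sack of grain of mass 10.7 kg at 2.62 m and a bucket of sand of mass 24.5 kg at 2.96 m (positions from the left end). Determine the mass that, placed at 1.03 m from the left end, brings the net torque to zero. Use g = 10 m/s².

m ≈ 5.54 kg

Choose the fulcrum (at 2.52 m from the left end) as the axis so the support reaction has zero arm there.
Beam weight: 8.87 × 10 = 88.7 N down at 2.115 m → arm 0.405 m, τ = 88.7 × 0.405 = 35.92 N·m counterclockwise.
Sack of grain: 10.7 × 10 = 107 N down at 2.62 m → arm 0.1 m, τ = 107 × 0.1 = 10.7 N·m clockwise.
Bucket of sand: 24.5 × 10 = 245 N down at 2.96 m → arm 0.44 m, τ = 245 × 0.44 = 107.8 N·m clockwise.
Net moment of known loads = 82.58 N·m clockwise.
An unknown mass m at 1.03 m has arm 1.49 m; its moment is m·g·1.49 counterclockwise.
Balancing moments: m × 10 × 1.49 = 82.58, giving m = 82.58 / (10 × 1.49) = 5.54 kg.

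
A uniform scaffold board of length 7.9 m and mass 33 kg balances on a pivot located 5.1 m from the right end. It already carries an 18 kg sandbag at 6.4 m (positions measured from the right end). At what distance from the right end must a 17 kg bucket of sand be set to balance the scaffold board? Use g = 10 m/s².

x ≈ 5.96 m from the right end

Taking torques about the pivot (at 5.1 m from the right end):
Beam weight: 33 × 10 = 330 N down at 3.95 m → arm 1.15 m, τ = 330 × 1.15 = 379.5 N·m clockwise.
Sandbag: 18 × 10 = 180 N down at 6.4 m → arm 1.3 m, τ = 180 × 1.3 = 234 N·m counterclockwise.
Net moment of existing loads = 145.5 N·m clockwise.
The bucket of sand weighs 17 × 10 = 170 N and must supply an equal counterclockwise moment, so its lever arm about the pivot is 145.5 / 170 = 0.856 m.
That puts it at 5.1 + 0.856 = 5.96 m from the right end.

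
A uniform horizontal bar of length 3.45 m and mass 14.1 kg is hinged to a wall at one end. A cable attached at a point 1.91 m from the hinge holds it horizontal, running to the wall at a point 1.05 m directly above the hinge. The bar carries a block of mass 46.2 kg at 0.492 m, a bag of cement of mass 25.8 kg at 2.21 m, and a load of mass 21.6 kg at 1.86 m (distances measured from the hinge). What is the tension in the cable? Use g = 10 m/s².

T ≈ 1570 N

Sum moments about the hinge (the unknown hinge reaction has zero arm there).
Beam weight: 14.1 × 10 = 141 N down at 1.725 m → arm 1.725 m, τ = 141 × 1.725 = 243.2 N·m clockwise.
Block: 46.2 × 10 = 462 N down at 0.492 m → arm 0.492 m, τ = 462 × 0.492 = 227.3 N·m clockwise.
Bag of cement: 25.8 × 10 = 258 N down at 2.21 m → arm 2.21 m, τ = 258 × 2.21 = 570.2 N·m clockwise.
Load: 21.6 × 10 = 216 N down at 1.86 m → arm 1.86 m, τ = 216 × 1.86 = 401.8 N·m clockwise.
Total clockwise load moment = 1442 N·m.
The cable tension T acts at 1.91 m; only its component perpendicular to the bar, T sinθ, produces torque. sinθ = h/√(h²+d²) = 1.05/√(1.05²+1.91²) = 0.4817.
Στ = 0 ⇒ T × 1.91 × 0.4817 = 1442 ⇒ T = 1442 / 0.92 = 1570 N.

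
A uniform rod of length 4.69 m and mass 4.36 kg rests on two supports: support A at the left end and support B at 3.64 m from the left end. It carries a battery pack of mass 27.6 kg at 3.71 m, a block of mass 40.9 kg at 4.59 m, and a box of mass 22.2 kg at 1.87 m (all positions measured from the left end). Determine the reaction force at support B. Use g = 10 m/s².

About support A:
Beam weight: 4.36 × 10 = 43.6 N down at 2.345 m → arm 2.345 m, τ = 43.6 × 2.345 = 102.2 N·m clockwise.
Battery pack: 27.6 × 10 = 276 N down at 3.71 m → arm 3.71 m, τ = 276 × 3.71 = 1024 N·m clockwise.
Block: 40.9 × 10 = 409 N down at 4.59 m → arm 4.59 m, τ = 409 × 4.59 = 1877 N·m clockwise.
Box: 22.2 × 10 = 222 N down at 1.87 m → arm 1.87 m, τ = 222 × 1.87 = 415.1 N·m clockwise.
Net load moment about support A = 3418 N·m clockwise.
Reaction R at support B is upward at 3.64 m, arm 3.64 m → moment R × 3.64 counterclockwise.
Setting net torque to zero: R × 3.64 = 3418 → R = 939 N.

R_B ≈ 939 N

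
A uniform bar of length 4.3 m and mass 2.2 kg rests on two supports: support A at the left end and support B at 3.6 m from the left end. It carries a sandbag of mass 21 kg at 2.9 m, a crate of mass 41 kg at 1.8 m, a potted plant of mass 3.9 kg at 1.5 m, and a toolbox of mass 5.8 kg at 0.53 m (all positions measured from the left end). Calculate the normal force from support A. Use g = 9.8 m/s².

About support B:
Beam weight: 2.2 × 9.8 = 21.56 N down at 2.15 m → arm 1.45 m, τ = 21.56 × 1.45 = 31.26 N·m counterclockwise.
Sandbag: 21 × 9.8 = 205.8 N down at 2.9 m → arm 0.7 m, τ = 205.8 × 0.7 = 144.1 N·m counterclockwise.
Crate: 41 × 9.8 = 401.8 N down at 1.8 m → arm 1.8 m, τ = 401.8 × 1.8 = 723.2 N·m counterclockwise.
Potted plant: 3.9 × 9.8 = 38.22 N down at 1.5 m → arm 2.1 m, τ = 38.22 × 2.1 = 80.26 N·m counterclockwise.
Toolbox: 5.8 × 9.8 = 56.84 N down at 0.53 m → arm 3.07 m, τ = 56.84 × 3.07 = 174.5 N·m counterclockwise.
Net load moment about support B = 1153 N·m counterclockwise.
Reaction R at support A is upward at 0 m, arm 3.6 m → moment R × 3.6 clockwise.
Στ = 0 ⇒ R × 3.6 = 1153 ⇒ R = 320 N.

R_A ≈ 320 N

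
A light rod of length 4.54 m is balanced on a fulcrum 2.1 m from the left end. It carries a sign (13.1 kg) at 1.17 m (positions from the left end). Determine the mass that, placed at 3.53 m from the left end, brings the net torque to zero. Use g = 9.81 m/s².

m ≈ 8.52 kg

Sum moments about the fulcrum (at 2.1 m from the left end) (the support reaction has zero arm there).
Sign: 13.1 × 9.81 = 128.5 N down at 1.17 m → arm 0.93 m, τ = 128.5 × 0.93 = 119.5 N·m counterclockwise.
Net moment of known loads = 119.5 N·m counterclockwise.
An unknown mass m at 3.53 m has arm 1.43 m; its moment is m·g·1.43 clockwise.
For rotational equilibrium, m × 9.81 × 1.43 = 119.5, so m = 119.5 / (9.81 × 1.43) = 8.52 kg.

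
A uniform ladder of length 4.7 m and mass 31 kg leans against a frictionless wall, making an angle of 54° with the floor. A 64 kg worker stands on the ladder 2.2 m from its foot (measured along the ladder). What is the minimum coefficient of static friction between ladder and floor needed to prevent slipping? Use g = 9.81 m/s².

μ_min ≈ 0.348

Take moments about the foot of the ladder.
Ladder weight 31×9.81 = 304.1 N acts at 2.35 m along the ladder; its horizontal arm is 2.35·cos54° = 1.381 m → τ = 420 N·m clockwise.
Worker: 64×9.81 = 627.8 N at 2.2 m → arm 1.293 m → τ = 811.7 N·m clockwise.
Wall normal N acts horizontally at the top; its moment arm is the height L sinθ = 4.7·sin54° = 3.802 m, counterclockwise.
Balancing moments: N × 3.802 = 1232, giving N = 324 N.
ΣFx = 0 ⇒ f = N_wall = 324 N. ΣFy = 0 ⇒ N_floor = 931.9 N.
μ_min = f / N_floor = 324 / 931.9 = 0.348.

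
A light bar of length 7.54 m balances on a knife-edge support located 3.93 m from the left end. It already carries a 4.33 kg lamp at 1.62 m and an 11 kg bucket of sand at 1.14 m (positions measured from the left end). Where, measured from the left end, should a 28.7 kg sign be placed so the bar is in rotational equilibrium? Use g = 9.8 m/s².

Sum moments about the knife-edge support (at 3.93 m from the left end) (the support reaction has zero arm there).
Lamp: 4.33 × 9.8 = 42.43 N down at 1.62 m → arm 2.31 m, τ = 42.43 × 2.31 = 98.01 N·m counterclockwise.
Bucket of sand: 11 × 9.8 = 107.8 N down at 1.14 m → arm 2.79 m, τ = 107.8 × 2.79 = 300.8 N·m counterclockwise.
Net moment of existing loads = 398.8 N·m counterclockwise.
The sign weighs 28.7 × 9.8 = 281.3 N and must supply an equal clockwise moment, so its lever arm about the knife-edge support is 398.8 / 281.3 = 1.42 m.
That puts it at 3.93 + 1.42 = 5.35 m from the left end.

x ≈ 5.35 m from the left end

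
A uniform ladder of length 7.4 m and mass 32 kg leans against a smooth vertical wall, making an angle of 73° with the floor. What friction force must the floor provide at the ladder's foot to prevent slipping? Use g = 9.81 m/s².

f ≈ 48 N

Choose the foot of the ladder as the axis so the floor normal and friction both act there and drop out.
Ladder weight 32×9.81 = 313.9 N acts at 3.7 m along the ladder; its horizontal arm is 3.7·cos73° = 1.082 m → τ = 339.6 N·m clockwise.
Wall normal N acts horizontally at the top; its moment arm is the height L sinθ = 7.4·sin73° = 7.077 m, counterclockwise.
Στ = 0 ⇒ N × 7.077 = 339.6 ⇒ N = 48 N.
ΣFx = 0: friction at the foot balances the wall's push, so f = N_wall = 48 N.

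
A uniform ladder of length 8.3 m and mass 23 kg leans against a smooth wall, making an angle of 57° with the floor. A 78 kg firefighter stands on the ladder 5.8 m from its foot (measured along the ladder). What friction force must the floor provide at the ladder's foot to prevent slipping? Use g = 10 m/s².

f ≈ 429 N

Take moments about the foot of the ladder.
Ladder weight 23×10 = 230 N acts at 4.15 m along the ladder; its horizontal arm is 4.15·cos57° = 2.26 m → τ = 519.8 N·m clockwise.
Firefighter: 78×10 = 780 N at 5.8 m → arm 3.159 m → τ = 2464 N·m clockwise.
Wall normal N acts horizontally at the top; its moment arm is the height L sinθ = 8.3·sin57° = 6.961 m, counterclockwise.
For rotational equilibrium, N × 6.961 = 2984, so N = 429 N.
ΣFx = 0: friction at the foot balances the wall's push, so f = N_wall = 429 N.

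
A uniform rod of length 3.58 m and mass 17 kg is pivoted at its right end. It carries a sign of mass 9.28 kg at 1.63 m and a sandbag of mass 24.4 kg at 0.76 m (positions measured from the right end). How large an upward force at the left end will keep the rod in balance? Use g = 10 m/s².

Choose the right end as the axis so the unknown pivot reaction has zero arm there.
Beam weight: 17 × 10 = 170 N down at 1.79 m → arm 1.79 m, τ = 170 × 1.79 = 304.3 N·m counterclockwise.
Sign: 9.28 × 10 = 92.8 N down at 1.63 m → arm 1.63 m, τ = 92.8 × 1.63 = 151.3 N·m counterclockwise.
Sandbag: 24.4 × 10 = 244 N down at 0.76 m → arm 0.76 m, τ = 244 × 0.76 = 185.4 N·m counterclockwise.
Net moment of the loads = 641 N·m counterclockwise.
The upward force F acts at the left end, arm 3.58 m, giving F × 3.58 clockwise.
Στ = 0 ⇒ F × 3.58 = 641 ⇒ F = 641 / 3.58 = 179 N.

F ≈ 179 N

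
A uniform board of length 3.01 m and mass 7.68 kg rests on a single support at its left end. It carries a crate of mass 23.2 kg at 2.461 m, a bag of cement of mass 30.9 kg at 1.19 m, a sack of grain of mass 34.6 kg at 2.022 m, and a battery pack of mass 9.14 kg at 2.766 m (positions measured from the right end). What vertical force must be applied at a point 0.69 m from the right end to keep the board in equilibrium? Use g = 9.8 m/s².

F ≈ 494 N

Taking torques about the left end:
Beam weight: 7.68 × 9.8 = 75.26 N down at 1.505 m → arm 1.505 m, τ = 75.26 × 1.505 = 113.3 N·m clockwise.
Crate: 23.2 × 9.8 = 227.4 N down at 2.461 m → arm 0.549 m, τ = 227.4 × 0.549 = 124.8 N·m clockwise.
Bag of cement: 30.9 × 9.8 = 302.8 N down at 1.19 m → arm 1.82 m, τ = 302.8 × 1.82 = 551.1 N·m clockwise.
Sack of grain: 34.6 × 9.8 = 339.1 N down at 2.022 m → arm 0.988 m, τ = 339.1 × 0.988 = 335 N·m clockwise.
Battery pack: 9.14 × 9.8 = 89.57 N down at 2.766 m → arm 0.244 m, τ = 89.57 × 0.244 = 21.86 N·m clockwise.
Net moment of the loads = 1146 N·m clockwise.
The upward force F acts at a point 0.69 m from the right end, arm 2.32 m, giving F × 2.32 counterclockwise.
Balancing moments: F × 2.32 = 1146, giving F = 1146 / 2.32 = 494 N.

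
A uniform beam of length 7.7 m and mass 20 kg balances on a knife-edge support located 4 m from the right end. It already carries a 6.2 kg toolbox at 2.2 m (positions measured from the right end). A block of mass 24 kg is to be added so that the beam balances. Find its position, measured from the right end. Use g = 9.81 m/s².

Take moments about the knife-edge support (at 4 m from the right end).
Beam weight: 20 × 9.81 = 196.2 N down at 3.85 m → arm 0.15 m, τ = 196.2 × 0.15 = 29.43 N·m clockwise.
Toolbox: 6.2 × 9.81 = 60.82 N down at 2.2 m → arm 1.8 m, τ = 60.82 × 1.8 = 109.5 N·m clockwise.
Net moment of existing loads = 138.9 N·m clockwise.
The block weighs 24 × 9.81 = 235.4 N and must supply an equal counterclockwise moment, so its lever arm about the knife-edge support is 138.9 / 235.4 = 0.59 m.
That puts it at 4 + 0.59 = 4.59 m from the right end.

x ≈ 4.59 m from the right end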